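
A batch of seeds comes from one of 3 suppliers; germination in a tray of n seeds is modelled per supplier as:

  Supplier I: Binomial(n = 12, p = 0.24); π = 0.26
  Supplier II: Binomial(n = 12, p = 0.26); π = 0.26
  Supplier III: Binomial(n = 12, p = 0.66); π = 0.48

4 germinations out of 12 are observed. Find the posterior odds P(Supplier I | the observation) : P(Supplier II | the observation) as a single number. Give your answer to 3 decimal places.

Since P(k|x) ∝ π_k f_k(x), the posterior odds are π_i f_i(x) / (π_j f_j(x)).
Component likelihoods at x = 4 germinations out of 12:
  f_I = 0.182793
  f_II = 0.203401
  f_III = 0.0167731
0.0475261 / 0.0528842 ≈ 0.899

0.899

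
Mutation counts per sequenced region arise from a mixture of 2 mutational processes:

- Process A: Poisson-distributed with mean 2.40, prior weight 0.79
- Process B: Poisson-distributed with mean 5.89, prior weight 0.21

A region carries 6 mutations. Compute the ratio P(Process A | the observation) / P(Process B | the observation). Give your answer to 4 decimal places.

0.5645

Posterior odds = (π_i f_i(x)) / (π_j f_j(x)); the normalising sum cancels.
Poisson probabilities:
  p_A = 0.0240784
  p_B = 0.160459
Odds = (0.79/0.21) × (0.0240784/0.160459) = 3.7619 × 0.150059 ≈ 0.5645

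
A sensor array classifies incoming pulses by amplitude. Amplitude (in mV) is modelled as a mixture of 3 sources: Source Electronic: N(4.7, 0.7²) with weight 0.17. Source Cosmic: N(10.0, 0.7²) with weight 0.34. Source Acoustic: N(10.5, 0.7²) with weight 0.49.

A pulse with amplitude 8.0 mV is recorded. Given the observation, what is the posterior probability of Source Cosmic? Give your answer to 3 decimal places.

0.873

P(component k | x) = π_k·f_k(x) / marginal(x), where marginal(x) = Σ_j π_j·f_j(x).
Component likelihoods at x = 8.0 mV:
  L_Electronic = (1/(0.7·√(2π)))·exp(−(8.0−4.7)²/(2·0.7²)) = 0.569918·exp(-11.11224) = 8.50796e-06
  L_Cosmic = (1/(0.7·√(2π)))·exp(−(8.0−10.0)²/(2·0.7²)) = 0.569918·exp(-4.08163) = 0.00962014
  L_Acoustic = (1/(0.7·√(2π)))·exp(−(8.0−10.5)²/(2·0.7²)) = 0.569918·exp(-6.37755) = 0.000968449
Weight by the priors:
  π_Electronic·L_Electronic = 0.17 × 8.50796e-06 = 1.44635e-06
  π_Cosmic·L_Cosmic = 0.34 × 0.00962014 = 0.00327085
  π_Acoustic·L_Acoustic = 0.49 × 0.000968449 = 0.00047454
Normaliser: 1.44635e-06 + 0.00327085 + 0.00047454 = 0.00374683
Responsibility of Source Cosmic: 0.00327085 / 0.00374683 ≈ 0.873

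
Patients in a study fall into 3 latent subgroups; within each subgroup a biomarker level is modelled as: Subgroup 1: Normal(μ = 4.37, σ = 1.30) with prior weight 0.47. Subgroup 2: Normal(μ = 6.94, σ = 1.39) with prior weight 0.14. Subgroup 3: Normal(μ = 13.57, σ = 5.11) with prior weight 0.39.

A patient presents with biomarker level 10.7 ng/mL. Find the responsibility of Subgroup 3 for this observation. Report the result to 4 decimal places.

0.9617

Posterior ∝ prior × likelihood, so P(k | x) ∝ P(Z=k) f_k(x); normalise over all components.
Evaluate each component's likelihood at the observed value:
  L_1 = 2.18039e-06
  L_2 = 0.00739573
  L_3 = 0.0666794
Weight by the priors:
  P(Z=1)·L_1 = 0.47 × 2.18039e-06 = 1.02478e-06
  P(Z=2)·L_2 = 0.14 × 0.00739573 = 0.0010354
  P(Z=3)·L_3 = 0.39 × 0.0666794 = 0.0260049
Sum: 1.02478e-06 + 0.0010354 + 0.0260049 = 0.0270414
Responsibility of Subgroup 3: 0.0260049 / 0.0270414 ≈ 0.9617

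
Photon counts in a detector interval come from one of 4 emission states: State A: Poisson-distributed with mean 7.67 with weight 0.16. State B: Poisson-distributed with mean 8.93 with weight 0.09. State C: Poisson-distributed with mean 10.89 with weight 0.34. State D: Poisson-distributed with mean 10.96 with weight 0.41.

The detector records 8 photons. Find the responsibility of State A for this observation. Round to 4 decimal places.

By Bayes' theorem, P(k | x) = P(Z=k) f_k(x) / Σ_j P(Z=j) f_j(x).
Poisson probabilities:
  L_A = e^(−7.67)·7.67^8/8! = 0.138613
  L_B = e^(−8.93)·8.93^8/8! = 0.132752
  L_C = e^(−10.89)·10.89^8/8! = 0.0914609
  L_D = e^(−10.96)·10.96^8/8! = 0.0897628
Multiply by the mixture weights:
  P(Z=A)·L_A = 0.16 × 0.138613 = 0.0221781
  P(Z=B)·L_B = 0.09 × 0.132752 = 0.0119477
  P(Z=C)·L_C = 0.34 × 0.0914609 = 0.0310967
  P(Z=D)·L_D = 0.41 × 0.0897628 = 0.0368027
Normaliser: 0.0221781 + 0.0119477 + 0.0310967 + 0.0368027 = 0.102025
P(State A | the observation) ≈ 0.2174

0.2174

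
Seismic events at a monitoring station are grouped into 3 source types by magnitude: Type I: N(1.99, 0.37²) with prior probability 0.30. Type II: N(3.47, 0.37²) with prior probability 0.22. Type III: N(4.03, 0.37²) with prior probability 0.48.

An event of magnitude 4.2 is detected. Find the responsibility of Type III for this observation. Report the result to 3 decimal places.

Apply Bayes' rule: the posterior for each component is proportional to its prior times its likelihood at x.
Normal densities:
  f_I = 1.93052e-08
  f_II = 0.15397
  f_III = 0.970215
Prior × likelihood for each component:
  P(Z=I)·f_I = 0.30 × 1.93052e-08 = 5.79157e-09
  P(Z=II)·f_II = 0.22 × 0.15397 = 0.0338734
  P(Z=III)·f_III = 0.48 × 0.970215 = 0.465703
Marginal: 5.79157e-09 + 0.0338734 + 0.465703 = 0.499577
So the posterior for Type III is 0.465703 / 0.499577 ≈ 0.932.

0.932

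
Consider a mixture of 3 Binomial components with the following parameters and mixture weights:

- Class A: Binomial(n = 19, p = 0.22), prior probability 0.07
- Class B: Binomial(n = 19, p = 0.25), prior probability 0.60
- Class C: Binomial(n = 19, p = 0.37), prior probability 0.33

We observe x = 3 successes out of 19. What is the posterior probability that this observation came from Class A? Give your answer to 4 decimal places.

Posterior ∝ prior × likelihood, so P(k | x) ∝ π_k f_k(x); normalise over all components.
Binomial probabilities:
  L_A = C(19,3)·0.22^3·0.78^16 = 969·0.010648·0.0187721 = 0.193689
  L_B = C(19,3)·0.25^3·0.75^16 = 969·0.015625·0.0100226 = 0.151748
  L_C = C(19,3)·0.37^3·0.63^16 = 969·0.050653·0.000615813 = 0.0302258
Unnormalised posteriors:
  π_A·L_A = 0.07 × 0.193689 = 0.0135582
  π_B·L_B = 0.60 × 0.151748 = 0.091049
  π_C·L_C = 0.33 × 0.0302258 = 0.00997451
Denominator: 0.0135582 + 0.091049 + 0.00997451 = 0.114582
So the posterior for Class A is 0.0135582 / 0.114582 ≈ 0.1183.

0.1183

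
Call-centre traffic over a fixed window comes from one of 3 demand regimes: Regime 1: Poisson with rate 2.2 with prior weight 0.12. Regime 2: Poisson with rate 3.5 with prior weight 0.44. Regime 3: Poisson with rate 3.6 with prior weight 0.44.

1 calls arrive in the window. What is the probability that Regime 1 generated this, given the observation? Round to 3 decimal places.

Apply Bayes' rule: the posterior for each component is proportional to its prior times its likelihood at x.
Evaluate each component's likelihood at the observed value:
  L_1 = e^(−2.2)·2.2^1/1! = 0.243767
  L_2 = e^(−3.5)·3.5^1/1! = 0.105691
  L_3 = e^(−3.6)·3.6^1/1! = 0.0983654
Multiply by the mixture weights:
  π_1·L_1 = 0.12 × 0.243767 = 0.029252
  π_2·L_2 = 0.44 × 0.105691 = 0.046504
  π_3·L_3 = 0.44 × 0.0983654 = 0.0432808
Denominator: 0.029252 + 0.046504 + 0.0432808 = 0.119037
So the posterior for Regime 1 is 0.029252 / 0.119037 ≈ 0.246.

0.246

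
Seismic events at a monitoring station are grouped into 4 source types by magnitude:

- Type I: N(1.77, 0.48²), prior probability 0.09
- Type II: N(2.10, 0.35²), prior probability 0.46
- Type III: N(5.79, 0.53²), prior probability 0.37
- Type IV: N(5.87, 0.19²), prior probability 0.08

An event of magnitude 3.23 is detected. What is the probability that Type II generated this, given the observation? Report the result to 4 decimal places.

Apply Bayes' rule: the posterior for each component is proportional to its prior times its likelihood at x.
Evaluate each component's likelihood at the observed value:
  p_I = 0.00814104
  p_II = 0.00621398
  p_III = 6.46297e-06
  p_IV = 2.50556e-42
Weight by the priors:
  P(Z=I)·p_I = 0.09 × 0.00814104 = 0.000732694
  P(Z=II)·p_II = 0.46 × 0.00621398 = 0.00285843
  P(Z=III)·p_III = 0.37 × 6.46297e-06 = 2.3913e-06
  P(Z=IV)·p_IV = 0.08 × 2.50556e-42 = 2.00444e-43
Marginal: 0.000732694 + 0.00285843 + 2.3913e-06 + 2.00444e-43 = 0.00359352
So the posterior for Type II is 0.00285843 / 0.00359352 ≈ 0.7954.

0.7954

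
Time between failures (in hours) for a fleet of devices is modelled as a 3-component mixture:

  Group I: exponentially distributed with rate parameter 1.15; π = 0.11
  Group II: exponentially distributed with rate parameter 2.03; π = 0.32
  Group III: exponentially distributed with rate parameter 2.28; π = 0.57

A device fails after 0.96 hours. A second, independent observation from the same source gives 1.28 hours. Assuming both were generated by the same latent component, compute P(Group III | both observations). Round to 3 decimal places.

By Bayes' theorem, P(k | x) = π_k f_k(x) / Σ_j π_j f_j(x).
Since both observations come from the same component, the likelihood for component k is f_k(x₁)·f_k(x₂).
  L_I = [1.15·e^(−1.15·0.96) = 1.15·e^(−1.1040) = 0.381274] × [0.263886] = 0.100613
  L_II = [2.03·e^(−2.03·0.96) = 2.03·e^(−1.9488) = 0.289163] × [0.151017] = 0.0436685
  L_III = [2.28·e^(−2.28·0.96) = 2.28·e^(−2.1888) = 0.255477] × [0.123166] = 0.031466
Weight by the priors:
  π_I·L_I = 0.11 × 0.100613 = 0.0110674
  π_II·L_II = 0.32 × 0.0436685 = 0.0139739
  π_III·L_III = 0.57 × 0.031466 = 0.0179356
Marginal: 0.0110674 + 0.0139739 + 0.0179356 = 0.0429769
So the posterior for Group III is 0.0179356 / 0.0429769 ≈ 0.417.

0.417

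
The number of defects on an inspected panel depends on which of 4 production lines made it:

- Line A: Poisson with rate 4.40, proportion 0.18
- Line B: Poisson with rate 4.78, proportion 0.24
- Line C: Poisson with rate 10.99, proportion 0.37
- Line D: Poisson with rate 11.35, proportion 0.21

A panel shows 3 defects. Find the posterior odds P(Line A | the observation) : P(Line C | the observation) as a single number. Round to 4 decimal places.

22.7215

Only the two components matter; the odds are (π_i f_i(x)) / (π_j f_j(x)).
Component likelihoods at x = 3 defects:
  p_A = e^(−4.40)·4.40^3/3! = 0.174305
  p_B = e^(−4.78)·4.78^3/3! = 0.152829
  p_C = e^(−10.99)·10.99^3/3! = 0.00373203
  p_D = e^(−11.35)·11.35^3/3! = 0.0028681
Posterior odds = (π_A·p_A) / (π_C·p_C) = (0.18·0.174305) / (0.37·0.00373203) = 0.031375 / 0.00138085 ≈ 22.7215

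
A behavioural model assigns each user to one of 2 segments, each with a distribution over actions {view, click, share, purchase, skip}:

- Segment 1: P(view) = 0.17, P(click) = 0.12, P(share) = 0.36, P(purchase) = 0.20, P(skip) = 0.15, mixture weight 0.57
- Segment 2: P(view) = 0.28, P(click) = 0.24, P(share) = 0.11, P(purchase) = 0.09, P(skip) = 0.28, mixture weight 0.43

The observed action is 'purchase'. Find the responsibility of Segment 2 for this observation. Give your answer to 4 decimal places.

P(component k | x) = P(Z=k)·f_k(x) / marginal(x), where marginal(x) = Σ_j P(Z=j)·f_j(x).
Component likelihoods at x = 'purchase':
  p_1 = 0.2
  p_2 = 0.09
Prior × likelihood for each component:
  P(Z=1)·p_1 = 0.57 × 0.2 = 0.114
  P(Z=2)·p_2 = 0.43 × 0.09 = 0.0387
Denominator: 0.114 + 0.0387 = 0.1527
Responsibility of Segment 2: 0.0387 / 0.1527 ≈ 0.2534

0.2534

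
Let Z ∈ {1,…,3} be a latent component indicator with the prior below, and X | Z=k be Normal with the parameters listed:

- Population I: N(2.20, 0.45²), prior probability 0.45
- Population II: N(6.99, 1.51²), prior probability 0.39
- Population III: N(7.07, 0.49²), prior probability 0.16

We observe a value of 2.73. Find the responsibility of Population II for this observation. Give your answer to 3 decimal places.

Apply Bayes' rule: the posterior for each component is proportional to its prior times its likelihood at x.
Evaluate each component's likelihood at the observed value:
  f_I = (1/(0.45·√(2π)))·exp(−(2.73−2.20)²/(2·0.45²)) = 0.886538·exp(-0.69358) = 0.443077
  f_II = (1/(1.51·√(2π)))·exp(−(2.73−6.99)²/(2·1.51²)) = 0.264200·exp(-3.97956) = 0.00493891
  f_III = (1/(0.49·√(2π)))·exp(−(2.73−7.07)²/(2·0.49²)) = 0.814168·exp(-39.22449) = 7.51164e-18
Prior × likelihood for each component:
  π_I·f_I = 0.45 × 0.443077 = 0.199385
  π_II·f_II = 0.39 × 0.00493891 = 0.00192618
  π_III·f_III = 0.16 × 7.51164e-18 = 1.20186e-18
Sum: 0.199385 + 0.00192618 + 1.20186e-18 = 0.201311
P(Population II | the observation) ≈ 0.010

0.010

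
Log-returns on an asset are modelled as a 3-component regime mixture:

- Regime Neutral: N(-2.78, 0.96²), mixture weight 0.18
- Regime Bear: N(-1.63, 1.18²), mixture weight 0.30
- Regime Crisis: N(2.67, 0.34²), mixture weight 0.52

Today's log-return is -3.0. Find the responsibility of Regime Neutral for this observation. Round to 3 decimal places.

0.585

By Bayes' theorem, P(k | x) = π_k f_k(x) / Σ_j π_j f_j(x).
Evaluate each component's likelihood at the observed value:
  p_Neutral = 0.404795
  p_Bear = 0.172315
  p_Crisis = 4.78376e-61
Multiply by the mixture weights:
  π_Neutral·p_Neutral = 0.18 × 0.404795 = 0.072863
  π_Bear·p_Bear = 0.30 × 0.172315 = 0.0516944
  π_Crisis·p_Crisis = 0.52 × 4.78376e-61 = 2.48755e-61
Normaliser: 0.072863 + 0.0516944 + 2.48755e-61 = 0.124557
P(Regime Neutral | the observation) = 0.072863 / 0.124557 ≈ 0.585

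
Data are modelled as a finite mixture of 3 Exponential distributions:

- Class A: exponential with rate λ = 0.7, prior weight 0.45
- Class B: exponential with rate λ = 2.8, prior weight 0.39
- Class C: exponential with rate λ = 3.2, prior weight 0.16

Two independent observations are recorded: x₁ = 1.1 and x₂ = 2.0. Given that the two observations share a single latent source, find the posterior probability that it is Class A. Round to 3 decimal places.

0.977

Apply Bayes' rule: the posterior for each component is proportional to its prior times its likelihood at x.
Since both observations come from the same component, the likelihood for component k is f_k(x₁)·f_k(x₂).
  p_A = [0.7·e^(−0.7·1.1) = 0.7·e^(−0.7700) = 0.324109] × [0.172618] = 0.055947
  p_B = [2.8·e^(−2.8·1.1) = 2.8·e^(−3.0800) = 0.128686] × [0.010354] = 0.00133242
  p_C = [3.2·e^(−3.2·1.1) = 3.2·e^(−3.5200) = 0.0947182] × [0.00531698] = 0.000503615
Weight by the priors:
  P(Z=A)·p_A = 0.45 × 0.055947 = 0.0251762
  P(Z=B)·p_B = 0.39 × 0.00133242 = 0.000519642
  P(Z=C)·p_C = 0.16 × 0.000503615 = 8.05784e-05
Sum: 0.0251762 + 0.000519642 + 8.05784e-05 = 0.0257764
P(Class A | data) = 0.0251762 / 0.0257764 ≈ 0.977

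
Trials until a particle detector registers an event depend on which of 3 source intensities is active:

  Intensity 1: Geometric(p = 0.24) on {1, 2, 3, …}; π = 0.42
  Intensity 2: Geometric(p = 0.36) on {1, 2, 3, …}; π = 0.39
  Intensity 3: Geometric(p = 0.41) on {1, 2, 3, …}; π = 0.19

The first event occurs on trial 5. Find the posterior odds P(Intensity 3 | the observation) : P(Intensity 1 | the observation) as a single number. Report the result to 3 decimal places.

0.281

Since P(k|x) ∝ P(Z=k) f_k(x), the posterior odds are P(Z=i) f_i(x) / (P(Z=j) f_j(x)).
Component likelihoods at x = 5:
  L_1 = 0.24·(1−0.24)^4 = 0.24·0.333622 = 0.0800692
  L_2 = 0.36·(1−0.36)^4 = 0.36·0.167772 = 0.060398
  L_3 = 0.41·(1−0.41)^4 = 0.41·0.121174 = 0.0496812
0.00943942 / 0.0336291 ≈ 0.281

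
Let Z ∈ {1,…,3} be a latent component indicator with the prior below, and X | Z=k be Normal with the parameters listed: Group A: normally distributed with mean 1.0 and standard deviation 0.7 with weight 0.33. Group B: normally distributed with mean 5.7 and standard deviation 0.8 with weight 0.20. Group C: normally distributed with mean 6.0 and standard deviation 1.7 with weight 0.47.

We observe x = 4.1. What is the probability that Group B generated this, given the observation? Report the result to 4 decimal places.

By Bayes' theorem, P(k | x) = π_k f_k(x) / Σ_j π_j f_j(x).
Normal densities:
  L_A = (1/(0.7·√(2π)))·exp(−(4.1−1.0)²/(2·0.7²)) = 0.569918·exp(-9.80612) = 3.14099e-05
  L_B = (1/(0.8·√(2π)))·exp(−(4.1−5.7)²/(2·0.8²)) = 0.498678·exp(-2.00000) = 0.0674887
  L_C = (1/(1.7·√(2π)))·exp(−(4.1−6.0)²/(2·1.7²)) = 0.234672·exp(-0.62457) = 0.125665
Prior × likelihood for each component:
  π_A·L_A = 0.33 × 3.14099e-05 = 1.03653e-05
  π_B·L_B = 0.20 × 0.0674887 = 0.0134977
  π_C·L_C = 0.47 × 0.125665 = 0.0590626
Evidence: 1.03653e-05 + 0.0134977 + 0.0590626 = 0.0725707
Responsibility of Group B: 0.0134977 / 0.0725707 ≈ 0.1860

0.1860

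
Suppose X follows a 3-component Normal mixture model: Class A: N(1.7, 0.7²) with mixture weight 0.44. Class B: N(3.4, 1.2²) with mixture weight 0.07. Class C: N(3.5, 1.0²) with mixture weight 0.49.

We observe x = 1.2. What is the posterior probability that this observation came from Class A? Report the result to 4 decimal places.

By Bayes' theorem, P(k | x) = π_k f_k(x) / Σ_j π_j f_j(x).
Evaluate each component's likelihood at the observed value:
  L_A = (1/(0.7·√(2π)))·exp(−(1.2−1.7)²/(2·0.7²)) = 0.569918·exp(-0.25510) = 0.441593
  L_B = (1/(1.2·√(2π)))·exp(−(1.2−3.4)²/(2·1.2²)) = 0.332452·exp(-1.68056) = 0.061926
  L_C = (1/(1.0·√(2π)))·exp(−(1.2−3.5)²/(2·1.0²)) = 0.398942·exp(-2.64500) = 0.028327
Unnormalised posteriors:
  π_A·L_A = 0.44 × 0.441593 = 0.194301
  π_B·L_B = 0.07 × 0.061926 = 0.00433482
  π_C·L_C = 0.49 × 0.028327 = 0.0138802
Sum: 0.194301 + 0.00433482 + 0.0138802 = 0.212516
Responsibility of Class A: 0.194301 / 0.212516 ≈ 0.9143

0.9143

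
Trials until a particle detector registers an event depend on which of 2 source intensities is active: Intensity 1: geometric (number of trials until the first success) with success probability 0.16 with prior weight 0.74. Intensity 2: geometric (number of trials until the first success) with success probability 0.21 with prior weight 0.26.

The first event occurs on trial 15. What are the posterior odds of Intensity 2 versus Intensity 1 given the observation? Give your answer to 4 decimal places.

The posterior odds equal the prior odds times the likelihood ratio: (π_i/π_j)·(f_i(x)/f_j(x)).
Component likelihoods at x = 15:
  L_1 = 0.16·(1−0.16)^14 = 0.16·0.0870783 = 0.0139325
  L_2 = 0.21·(1−0.21)^14 = 0.21·0.036879 = 0.00774459
Posterior odds = (π_2·L_2) / (π_1·L_1) = (0.26·0.00774459) / (0.74·0.0139325) = 0.00201359 / 0.0103101 ≈ 0.1953

0.1953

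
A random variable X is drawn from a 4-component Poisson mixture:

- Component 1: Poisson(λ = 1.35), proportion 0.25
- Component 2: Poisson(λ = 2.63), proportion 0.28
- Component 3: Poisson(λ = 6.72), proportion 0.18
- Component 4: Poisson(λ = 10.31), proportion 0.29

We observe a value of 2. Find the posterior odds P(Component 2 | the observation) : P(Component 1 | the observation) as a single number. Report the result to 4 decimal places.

1.1819

Only the two components matter; the odds are (π_i f_i(x)) / (π_j f_j(x)).
Poisson probabilities:
  f_1 = 0.236233
  f_2 = 0.24928
  f_3 = 0.0272427
  f_4 = 0.00176975
Posterior odds = (π_2·f_2) / (π_1·f_1) = (0.28·0.24928) / (0.25·0.236233) = 0.0697983 / 0.0590582 ≈ 1.1819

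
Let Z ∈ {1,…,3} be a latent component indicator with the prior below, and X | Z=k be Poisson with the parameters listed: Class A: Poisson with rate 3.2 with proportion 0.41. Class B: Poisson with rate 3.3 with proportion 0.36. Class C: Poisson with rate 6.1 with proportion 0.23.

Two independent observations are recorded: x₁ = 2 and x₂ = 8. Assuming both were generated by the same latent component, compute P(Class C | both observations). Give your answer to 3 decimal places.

0.352

The responsibility of component k is π_k f_k(x) divided by Σ_j π_j f_j(x).
Since both observations come from the same component, the likelihood for component k is f_k(x₁)·f_k(x₂).
  f_A = [e^(−3.2)·3.2^2/2! = 0.208702] × [0.0111157] = 0.00231987
  f_B = [e^(−3.3)·3.3^2/2! = 0.200829] × [0.0128653] = 0.00258372
  f_C = [e^(−6.1)·6.1^2/2! = 0.0417286] × [0.10664] = 0.00444995
Prior × likelihood for each component:
  π_A·f_A = 0.41 × 0.00231987 = 0.000951149
  π_B·f_B = 0.36 × 0.00258372 = 0.000930139
  π_C·f_C = 0.23 × 0.00444995 = 0.00102349
Marginal: 0.000951149 + 0.000930139 + 0.00102349 = 0.00290478
So the posterior for Class C is 0.00102349 / 0.00290478 ≈ 0.352.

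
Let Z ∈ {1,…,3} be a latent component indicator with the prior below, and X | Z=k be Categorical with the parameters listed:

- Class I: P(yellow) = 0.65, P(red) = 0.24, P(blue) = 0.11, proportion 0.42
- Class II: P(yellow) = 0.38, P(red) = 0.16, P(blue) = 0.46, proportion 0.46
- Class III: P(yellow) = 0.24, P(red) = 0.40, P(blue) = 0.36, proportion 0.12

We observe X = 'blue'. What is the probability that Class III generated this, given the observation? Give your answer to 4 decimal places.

Posterior ∝ prior × likelihood, so P(k | x) ∝ π_k f_k(x); normalise over all components.
Component likelihoods at x = 'blue':
  f_I = P(blue | comp) = 0.11
  f_II = P(blue | comp) = 0.46
  f_III = P(blue | comp) = 0.36
Unnormalised posteriors:
  π_I·f_I = 0.42 × 0.11 = 0.0462
  π_II·f_II = 0.46 × 0.46 = 0.2116
  π_III·f_III = 0.12 × 0.36 = 0.0432
Sum: 0.0462 + 0.2116 + 0.0432 = 0.301
So the posterior for Class III is 0.0432 / 0.301 ≈ 0.1435.

0.1435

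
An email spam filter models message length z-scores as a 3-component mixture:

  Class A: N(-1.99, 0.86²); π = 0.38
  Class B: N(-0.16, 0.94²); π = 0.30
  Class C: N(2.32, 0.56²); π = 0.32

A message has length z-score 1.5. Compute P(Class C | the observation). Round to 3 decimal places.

0.744

Apply Bayes' rule: the posterior for each component is proportional to its prior times its likelihood at x.
Component likelihoods at x = 1.5:
  f_A = (1/(0.86·√(2π)))·exp(−(1.5−-1.99)²/(2·0.86²)) = 0.463886·exp(-8.23425) = 0.000123118
  f_B = (1/(0.94·√(2π)))·exp(−(1.5−-0.16)²/(2·0.94²)) = 0.424407·exp(-1.55930) = 0.0892453
  f_C = (1/(0.56·√(2π)))·exp(−(1.5−2.32)²/(2·0.56²)) = 0.712397·exp(-1.07207) = 0.243854
Weight by the priors:
  P(Z=A)·f_A = 0.38 × 0.000123118 = 4.6785e-05
  P(Z=B)·f_B = 0.30 × 0.0892453 = 0.0267736
  P(Z=C)·f_C = 0.32 × 0.243854 = 0.0780332
Denominator: 4.6785e-05 + 0.0267736 + 0.0780332 = 0.104854
P(Class C | x) ≈ 0.744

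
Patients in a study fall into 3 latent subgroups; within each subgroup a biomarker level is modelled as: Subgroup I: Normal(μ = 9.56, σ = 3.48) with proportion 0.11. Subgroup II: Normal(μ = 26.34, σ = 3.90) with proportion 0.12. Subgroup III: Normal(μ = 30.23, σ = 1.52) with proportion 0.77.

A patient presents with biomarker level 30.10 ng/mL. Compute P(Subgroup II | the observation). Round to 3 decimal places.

0.037

Posterior ∝ prior × likelihood, so P(k | x) ∝ P(Z=k) f_k(x); normalise over all components.
Component likelihoods at x = 30.10 ng/mL:
  p_I = 3.1228e-09
  p_II = 0.06427
  p_III = 0.261504
Unnormalised posteriors:
  P(Z=I)·p_I = 0.11 × 3.1228e-09 = 3.43508e-10
  P(Z=II)·p_II = 0.12 × 0.06427 = 0.0077124
  P(Z=III)·p_III = 0.77 × 0.261504 = 0.201358
Sum: 3.43508e-10 + 0.0077124 + 0.201358 = 0.20907
Responsibility of Subgroup II: 0.0077124 / 0.20907 ≈ 0.037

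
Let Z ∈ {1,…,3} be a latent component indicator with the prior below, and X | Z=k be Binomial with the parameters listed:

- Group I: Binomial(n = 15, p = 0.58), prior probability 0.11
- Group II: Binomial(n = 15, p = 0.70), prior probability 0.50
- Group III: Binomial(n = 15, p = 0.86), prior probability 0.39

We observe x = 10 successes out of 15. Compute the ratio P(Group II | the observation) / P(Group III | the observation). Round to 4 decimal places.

Posterior odds = (π_i f_i(x)) / (π_j f_j(x)); the normalising sum cancels.
Evaluate each component's likelihood at the observed value:
  f_I = 0.169076
  f_II = 0.20613
  f_III = 0.0357421
0.103065 / 0.0139394 ≈ 7.3938

7.3938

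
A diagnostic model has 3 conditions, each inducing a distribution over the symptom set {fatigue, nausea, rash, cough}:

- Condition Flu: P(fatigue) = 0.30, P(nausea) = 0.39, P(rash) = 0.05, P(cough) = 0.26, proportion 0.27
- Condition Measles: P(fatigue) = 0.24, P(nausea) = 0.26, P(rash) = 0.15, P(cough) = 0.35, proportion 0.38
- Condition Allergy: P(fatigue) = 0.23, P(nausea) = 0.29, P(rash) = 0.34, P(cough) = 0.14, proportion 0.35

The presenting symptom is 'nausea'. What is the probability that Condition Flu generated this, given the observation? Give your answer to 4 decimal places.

0.3446

The responsibility of component k is w_k f_k(x) divided by Σ_j w_j f_j(x).
Component likelihoods at x = 'nausea':
  L_Flu = 0.39
  L_Measles = 0.26
  L_Allergy = 0.29
Unnormalised posteriors:
  w_Flu·L_Flu = 0.27 × 0.39 = 0.1053
  w_Measles·L_Measles = 0.38 × 0.26 = 0.0988
  w_Allergy·L_Allergy = 0.35 × 0.29 = 0.1015
Denominator: 0.1053 + 0.0988 + 0.1015 = 0.3056
P(Condition Flu | 'nausea') = 0.1053 / 0.3056 ≈ 0.3446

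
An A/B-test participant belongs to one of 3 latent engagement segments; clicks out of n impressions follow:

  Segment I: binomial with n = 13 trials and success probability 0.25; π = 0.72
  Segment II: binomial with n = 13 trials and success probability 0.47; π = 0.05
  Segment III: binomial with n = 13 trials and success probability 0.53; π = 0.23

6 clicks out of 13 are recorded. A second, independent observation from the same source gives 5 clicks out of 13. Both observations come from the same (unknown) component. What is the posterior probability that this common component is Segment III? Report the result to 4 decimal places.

0.4457

P(component k | x) = P(Z=k)·f_k(x) / marginal(x), where marginal(x) = Σ_j P(Z=j)·f_j(x).
Since both observations come from the same component, the likelihood for component k is f_k(x₁)·f_k(x₂).
  p_I = [0.0559224] × [0.125826] = 0.00703647
  p_II = [0.217288] × [0.18377] = 0.039931
  p_III = [0.192689] × [0.128157] = 0.0246944
Multiply by the mixture weights:
  P(Z=I)·p_I = 0.72 × 0.00703647 = 0.00506626
  P(Z=II)·p_II = 0.05 × 0.039931 = 0.00199655
  P(Z=III)·p_III = 0.23 × 0.0246944 = 0.00567971
Normaliser: 0.00506626 + 0.00199655 + 0.00567971 = 0.0127425
So the posterior for Segment III is 0.00567971 / 0.0127425 ≈ 0.4457.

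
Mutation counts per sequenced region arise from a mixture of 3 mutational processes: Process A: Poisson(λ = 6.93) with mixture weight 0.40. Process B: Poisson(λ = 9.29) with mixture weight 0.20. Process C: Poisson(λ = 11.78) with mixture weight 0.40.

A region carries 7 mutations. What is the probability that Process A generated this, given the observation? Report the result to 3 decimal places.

0.592

Posterior ∝ prior × likelihood, so P(k | x) ∝ π_k f_k(x); normalise over all components.
Evaluate each component's likelihood at the observed value:
  p_A = e^(−6.93)·6.93^7/7! = 0.14895
  p_B = e^(−9.29)·9.29^7/7! = 0.109417
  p_C = e^(−11.78)·11.78^7/7! = 0.0478187
Multiply by the mixture weights:
  π_A·p_A = 0.40 × 0.14895 = 0.0595801
  π_B·p_B = 0.20 × 0.109417 = 0.0218833
  π_C·p_C = 0.40 × 0.0478187 = 0.0191275
Denominator: 0.0595801 + 0.0218833 + 0.0191275 = 0.100591
So the posterior for Process A is 0.0595801 / 0.100591 ≈ 0.592.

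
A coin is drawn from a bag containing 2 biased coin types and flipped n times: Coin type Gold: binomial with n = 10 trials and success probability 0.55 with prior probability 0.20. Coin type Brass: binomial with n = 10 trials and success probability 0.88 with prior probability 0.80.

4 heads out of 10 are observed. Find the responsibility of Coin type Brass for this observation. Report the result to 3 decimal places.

0.009

Posterior ∝ prior × likelihood, so P(k | x) ∝ P(Z=k) f_k(x); normalise over all components.
Evaluate each component's likelihood at the observed value:
  p_Gold = C(10,4)·0.55^4·0.45^6 = 210·0.0915063·0.00830377 = 0.159568
  p_Brass = C(10,4)·0.88^4·0.12^6 = 210·0.599695·2.98598e-06 = 0.000376043
Multiply by the mixture weights:
  P(Z=Gold)·p_Gold = 0.20 × 0.159568 = 0.0319136
  P(Z=Brass)·p_Brass = 0.80 × 0.000376043 = 0.000300834
Evidence: 0.0319136 + 0.000300834 = 0.0322144
P(Coin type Brass | x) = 0.000300834 / 0.0322144 ≈ 0.009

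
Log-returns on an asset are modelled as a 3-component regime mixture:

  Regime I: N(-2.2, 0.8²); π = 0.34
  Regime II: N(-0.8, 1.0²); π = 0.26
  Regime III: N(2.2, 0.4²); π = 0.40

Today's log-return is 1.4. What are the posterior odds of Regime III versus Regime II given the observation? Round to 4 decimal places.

Only the two components matter; the odds are (π_i f_i(x)) / (π_j f_j(x)).
Evaluate each component's likelihood at the observed value:
  p_I = (1/(0.8·√(2π)))·exp(−(1.4−-2.2)²/(2·0.8²)) = 0.498678·exp(-10.12500) = 1.99797e-05
  p_II = (1/(1.0·√(2π)))·exp(−(1.4−-0.8)²/(2·1.0²)) = 0.398942·exp(-2.42000) = 0.0354746
  p_III = (1/(0.4·√(2π)))·exp(−(1.4−2.2)²/(2·0.4²)) = 0.997356·exp(-2.00000) = 0.134977
Posterior odds = (π_III·p_III) / (π_II·p_II) = (0.40·0.134977) / (0.26·0.0354746) = 0.053991 / 0.00922339 ≈ 5.8537

5.8537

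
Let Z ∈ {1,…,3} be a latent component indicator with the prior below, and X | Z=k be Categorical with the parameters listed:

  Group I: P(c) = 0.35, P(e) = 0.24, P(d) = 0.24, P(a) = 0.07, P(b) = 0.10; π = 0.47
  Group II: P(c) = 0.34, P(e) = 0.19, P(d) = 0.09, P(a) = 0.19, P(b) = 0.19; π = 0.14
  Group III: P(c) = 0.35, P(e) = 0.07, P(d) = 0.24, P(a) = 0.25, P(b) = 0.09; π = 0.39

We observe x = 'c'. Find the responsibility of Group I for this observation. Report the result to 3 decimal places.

By Bayes' theorem, P(k | x) = w_k f_k(x) / Σ_j w_j f_j(x).
Component likelihoods at x = 'c':
  p_I = P(c | comp) = 0.35
  p_II = P(c | comp) = 0.34
  p_III = P(c | comp) = 0.35
Unnormalised posteriors:
  w_I·p_I = 0.47 × 0.35 = 0.1645
  w_II·p_II = 0.14 × 0.34 = 0.0476
  w_III·p_III = 0.39 × 0.35 = 0.1365
Denominator: 0.1645 + 0.0476 + 0.1365 = 0.3486
So the posterior for Group I is 0.1645 / 0.3486 ≈ 0.472.

0.472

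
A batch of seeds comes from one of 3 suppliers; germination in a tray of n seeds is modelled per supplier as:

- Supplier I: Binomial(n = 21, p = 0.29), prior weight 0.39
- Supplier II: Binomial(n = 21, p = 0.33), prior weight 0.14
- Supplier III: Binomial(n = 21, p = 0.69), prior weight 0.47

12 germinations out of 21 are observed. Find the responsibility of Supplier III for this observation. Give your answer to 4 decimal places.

0.9194

By Bayes' theorem, P(k | x) = π_k f_k(x) / Σ_j π_j f_j(x).
Binomial probabilities:
  L_I = C(21,12)·0.29^12·0.71^9 = 293930·3.53815e-07·0.0458485 = 0.0047681
  L_II = C(21,12)·0.33^12·0.67^9 = 293930·1.66789e-06·0.0272065 = 0.0133378
  L_III = C(21,12)·0.69^12·0.31^9 = 293930·0.0116463·2.64396e-05 = 0.0905083
Weight by the priors:
  π_I·L_I = 0.39 × 0.0047681 = 0.00185956
  π_II·L_II = 0.14 × 0.0133378 = 0.00186729
  π_III·L_III = 0.47 × 0.0905083 = 0.0425389
Normaliser: 0.00185956 + 0.00186729 + 0.0425389 = 0.0462657
So the posterior for Supplier III is 0.0425389 / 0.0462657 ≈ 0.9194.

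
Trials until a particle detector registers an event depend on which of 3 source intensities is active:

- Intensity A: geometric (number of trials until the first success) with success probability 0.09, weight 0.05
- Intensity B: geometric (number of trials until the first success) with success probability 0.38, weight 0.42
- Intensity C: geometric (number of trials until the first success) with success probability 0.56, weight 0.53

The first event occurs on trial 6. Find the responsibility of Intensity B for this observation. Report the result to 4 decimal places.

0.6550

P(component k | x) = π_k·f_k(x) / marginal(x), where marginal(x) = Σ_j π_j·f_j(x).
Component likelihoods at x = 6:
  p_A = 0.09·(1−0.09)^5 = 0.09·0.624032 = 0.0561629
  p_B = 0.38·(1−0.38)^5 = 0.38·0.0916133 = 0.034813
  p_C = 0.56·(1−0.56)^5 = 0.56·0.0164916 = 0.00923531
Prior × likelihood for each component:
  π_A·p_A = 0.05 × 0.0561629 = 0.00280814
  π_B·p_B = 0.42 × 0.034813 = 0.0146215
  π_C·p_C = 0.53 × 0.00923531 = 0.00489471
Normaliser: 0.00280814 + 0.0146215 + 0.00489471 = 0.0223243
P(Intensity B | the observation) = 0.0146215 / 0.0223243 ≈ 0.6550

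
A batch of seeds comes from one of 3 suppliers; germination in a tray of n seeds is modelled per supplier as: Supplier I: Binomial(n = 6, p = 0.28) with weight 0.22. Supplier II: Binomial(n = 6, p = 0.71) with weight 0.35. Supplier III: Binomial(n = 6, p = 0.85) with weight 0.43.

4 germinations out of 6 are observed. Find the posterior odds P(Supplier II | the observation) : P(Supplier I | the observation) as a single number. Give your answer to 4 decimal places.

10.6703

Only the two components matter; the odds are (π_i f_i(x)) / (π_j f_j(x)).
Component likelihoods at x = 4 germinations out of 6:
  L_I = 0.0477957
  L_II = 0.320568
  L_III = 0.176177
Odds = (0.35/0.22) × (0.320568/0.0477957) = 1.59091 × 6.70706 ≈ 10.6703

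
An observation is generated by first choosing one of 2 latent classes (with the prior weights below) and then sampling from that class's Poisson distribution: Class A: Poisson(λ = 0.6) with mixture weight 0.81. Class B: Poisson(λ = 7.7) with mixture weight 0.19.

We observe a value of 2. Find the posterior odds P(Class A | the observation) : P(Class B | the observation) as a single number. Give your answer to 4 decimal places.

The posterior odds equal the prior odds times the likelihood ratio: (π_i/π_j)·(f_i(x)/f_j(x)).
Component likelihoods at x = 2:
  p_A = 0.0987861
  p_B = 0.0134241
0.0800167 / 0.00255057 ≈ 31.3721

31.3721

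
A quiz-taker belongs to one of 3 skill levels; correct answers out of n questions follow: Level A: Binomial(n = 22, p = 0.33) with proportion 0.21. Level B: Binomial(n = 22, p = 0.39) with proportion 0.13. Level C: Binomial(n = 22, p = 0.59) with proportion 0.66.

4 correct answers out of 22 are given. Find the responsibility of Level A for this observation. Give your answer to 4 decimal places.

Posterior ∝ prior × likelihood, so P(k | x) ∝ π_k f_k(x); normalise over all components.
Evaluate each component's likelihood at the observed value:
  f_A = 0.0642121
  f_B = 0.0231425
  f_C = 9.50018e-05
Multiply by the mixture weights:
  π_A·f_A = 0.21 × 0.0642121 = 0.0134845
  π_B·f_B = 0.13 × 0.0231425 = 0.00300852
  π_C·f_C = 0.66 × 9.50018e-05 = 6.27012e-05
Sum: 0.0134845 + 0.00300852 + 6.27012e-05 = 0.0165558
So the posterior for Level A is 0.0134845 / 0.0165558 ≈ 0.8145.

0.8145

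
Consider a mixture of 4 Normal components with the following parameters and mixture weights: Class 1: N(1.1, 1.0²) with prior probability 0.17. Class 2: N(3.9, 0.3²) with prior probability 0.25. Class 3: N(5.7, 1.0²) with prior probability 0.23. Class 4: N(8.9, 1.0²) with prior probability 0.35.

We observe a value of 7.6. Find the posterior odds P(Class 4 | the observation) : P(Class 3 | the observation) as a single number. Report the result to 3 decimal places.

The posterior odds equal the prior odds times the likelihood ratio: (π_i/π_j)·(f_i(x)/f_j(x)).
Component likelihoods at x = 7.6:
  p_1 = 2.66956e-10
  p_2 = 1.2396e-33
  p_3 = 0.0656158
  p_4 = 0.171369
0.059979 / 0.0150916 ≈ 3.974

3.974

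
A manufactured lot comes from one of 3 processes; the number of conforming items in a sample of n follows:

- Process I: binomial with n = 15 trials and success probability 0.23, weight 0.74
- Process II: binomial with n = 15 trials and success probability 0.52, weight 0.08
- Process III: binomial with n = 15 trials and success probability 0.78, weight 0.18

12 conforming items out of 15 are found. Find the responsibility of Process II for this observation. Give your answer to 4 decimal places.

0.0344

Apply Bayes' rule: the posterior for each component is proportional to its prior times its likelihood at x.
Evaluate each component's likelihood at the observed value:
  f_I = C(15,12)·0.23^12·0.77^3 = 455·2.19146e-08·0.456533 = 4.55216e-06
  f_II = C(15,12)·0.52^12·0.48^3 = 455·0.000390877·0.110592 = 0.0196687
  f_III = C(15,12)·0.78^12·0.22^3 = 455·0.0507149·0.010648 = 0.245705
Multiply by the mixture weights:
  w_I·f_I = 0.74 × 4.55216e-06 = 3.3686e-06
  w_II·f_II = 0.08 × 0.0196687 = 0.00157349
  w_III·f_III = 0.18 × 0.245705 = 0.044227
Evidence: 3.3686e-06 + 0.00157349 + 0.044227 = 0.0458038
So the posterior for Process II is 0.00157349 / 0.0458038 ≈ 0.0344.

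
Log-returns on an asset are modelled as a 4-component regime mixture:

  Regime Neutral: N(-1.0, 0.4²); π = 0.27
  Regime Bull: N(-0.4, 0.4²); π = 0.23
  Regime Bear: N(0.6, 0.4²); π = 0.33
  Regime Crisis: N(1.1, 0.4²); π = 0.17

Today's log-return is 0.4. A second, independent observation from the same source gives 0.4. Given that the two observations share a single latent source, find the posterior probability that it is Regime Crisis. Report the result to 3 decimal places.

0.030

P(component k | x) = π_k·f_k(x) / marginal(x), where marginal(x) = Σ_j π_j·f_j(x).
Since both observations come from the same component, the likelihood for component k is f_k(x₁)·f_k(x₂).
  p_Neutral = [0.00218171] × [0.00218171] = 4.75984e-06
  p_Bull = [0.134977] × [0.134977] = 0.0182189
  p_Bear = [0.880163] × [0.880163] = 0.774687
  p_Crisis = [0.215693] × [0.215693] = 0.0465236
Unnormalised posteriors:
  π_Neutral·p_Neutral = 0.27 × 4.75984e-06 = 1.28516e-06
  π_Bull·p_Bull = 0.23 × 0.0182189 = 0.00419035
  π_Bear·p_Bear = 0.33 × 0.774687 = 0.255647
  π_Crisis·p_Crisis = 0.17 × 0.0465236 = 0.00790901
Evidence: 1.28516e-06 + 0.00419035 + 0.255647 + 0.00790901 = 0.267748
P(Regime Crisis | x₁,x₂) ≈ 0.030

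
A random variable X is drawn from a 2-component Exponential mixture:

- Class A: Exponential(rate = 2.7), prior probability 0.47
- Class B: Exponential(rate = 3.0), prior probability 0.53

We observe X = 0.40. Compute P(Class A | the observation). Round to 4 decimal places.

Posterior ∝ prior × likelihood, so P(k | x) ∝ π_k f_k(x); normalise over all components.
Component likelihoods at x = 0.40:
  L_A = 0.916908
  L_B = 0.903583
Unnormalised posteriors:
  π_A·L_A = 0.47 × 0.916908 = 0.430947
  π_B·L_B = 0.53 × 0.903583 = 0.478899
Normaliser: 0.430947 + 0.478899 = 0.909846
Responsibility of Class A: 0.430947 / 0.909846 ≈ 0.4736

0.4736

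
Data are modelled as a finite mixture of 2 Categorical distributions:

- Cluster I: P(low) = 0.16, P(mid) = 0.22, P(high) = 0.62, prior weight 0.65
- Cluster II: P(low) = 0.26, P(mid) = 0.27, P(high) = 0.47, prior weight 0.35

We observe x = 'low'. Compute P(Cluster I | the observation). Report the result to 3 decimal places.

Posterior ∝ prior × likelihood, so P(k | x) ∝ π_k f_k(x); normalise over all components.
Component likelihoods at x = 'low':
  p_I = P(low | comp) = 0.16
  p_II = P(low | comp) = 0.26
Weight by the priors:
  π_I·p_I = 0.65 × 0.16 = 0.104
  π_II·p_II = 0.35 × 0.26 = 0.091
Marginal: 0.104 + 0.091 = 0.195
P(Cluster I | data) = 0.104 / 0.195 ≈ 0.533

0.533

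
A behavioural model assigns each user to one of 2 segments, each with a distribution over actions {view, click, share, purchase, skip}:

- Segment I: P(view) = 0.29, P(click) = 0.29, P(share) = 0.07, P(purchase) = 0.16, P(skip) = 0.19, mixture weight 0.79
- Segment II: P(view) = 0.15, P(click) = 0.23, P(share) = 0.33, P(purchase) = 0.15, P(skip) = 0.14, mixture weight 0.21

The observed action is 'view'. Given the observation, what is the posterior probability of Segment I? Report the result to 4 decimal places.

The responsibility of component k is π_k f_k(x) divided by Σ_j π_j f_j(x).
Component likelihoods at x = 'view':
  f_I = 0.29
  f_II = 0.15
Unnormalised posteriors:
  π_I·f_I = 0.79 × 0.29 = 0.2291
  π_II·f_II = 0.21 × 0.15 = 0.0315
Denominator: 0.2291 + 0.0315 = 0.2606
So the posterior for Segment I is 0.2291 / 0.2606 ≈ 0.8791.

0.8791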